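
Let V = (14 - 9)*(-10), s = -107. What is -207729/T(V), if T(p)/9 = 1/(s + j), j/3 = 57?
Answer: -1477184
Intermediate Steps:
j = 171 (j = 3*57 = 171)
V = -50 (V = 5*(-10) = -50)
T(p) = 9/64 (T(p) = 9/(-107 + 171) = 9/64)
-207729/T(V) = -207729/9/64 = -207729*64/9 = -1477184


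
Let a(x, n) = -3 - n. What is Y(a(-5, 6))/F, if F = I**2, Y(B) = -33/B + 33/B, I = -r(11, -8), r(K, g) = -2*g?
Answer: 0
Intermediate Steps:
I = -16 (I = -(-2)*(-8) = -1*16 = -16)
Y(B) = 0
F = 256 (F = (-16)**2 = 256)
Y(a(-5, 6))/F = 0/256 = 0*(1/256) = 0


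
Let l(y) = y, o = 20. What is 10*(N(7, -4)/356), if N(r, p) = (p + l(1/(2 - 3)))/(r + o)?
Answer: -25/4806 ≈ -0.0052018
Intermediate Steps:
N(r, p) = (-1 + p)/(20 + r) (N(r, p) = (p + 1/(2 - 3))/(r + 20) = (p + 1/(-1))/(20 + r) = (p - 1)/(20 + r) = (-1 + p)/(20 + r))
10*(N(7, -4)/356) = 10*(((-1 - 4)/(20 + 7))/356) = 10*((-5/27)*(1/356)) = 10*(((1/27)*(-5))*(1/356)) = 10*(-5/27*1/356) = 10*(-5/9612) = -25/4806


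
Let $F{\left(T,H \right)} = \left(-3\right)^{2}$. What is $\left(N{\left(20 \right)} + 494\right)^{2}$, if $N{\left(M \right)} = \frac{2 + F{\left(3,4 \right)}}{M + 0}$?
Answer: $\frac{97831881}{400} \approx 2.4458 \cdot 10^{5}$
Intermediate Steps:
$F{\left(T,H \right)} = 9$
$N{\left(M \right)} = \frac{11}{M}$ ($N{\left(M \right)} = \frac{2 + 9}{M + 0} = \frac{11}{M}$)
$\left(N{\left(20 \right)} + 494\right)^{2} = \left(\frac{11}{20} + 494\right)^{2} = \left(\frac{9891}{20}\right)^{2} = \frac{97831881}{400}$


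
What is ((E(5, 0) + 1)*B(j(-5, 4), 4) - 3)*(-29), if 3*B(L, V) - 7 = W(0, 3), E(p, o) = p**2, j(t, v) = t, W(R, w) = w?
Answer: -7279/3 ≈ -2426.3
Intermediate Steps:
B(L, V) = 10/3 (B(L, V) = 7/3 + (1/3)*3 = 7/3 + 1 = 10/3)
((E(5, 0) + 1)*B(j(-5, 4), 4) - 3)*(-29) = ((5**2 + 1)*(10/3) - 3)*(-29) = ((25 + 1)*(10/3) - 3)*(-29) = (26*(10/3) - 3)*(-29) = (260/3 - 3)*(-29) = (251/3)*(-29) = -7279/3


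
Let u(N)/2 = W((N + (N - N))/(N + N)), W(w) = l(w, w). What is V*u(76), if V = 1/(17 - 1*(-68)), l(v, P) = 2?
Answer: 4/85 ≈ 0.047059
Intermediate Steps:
W(w) = 2
u(N) = 4 (u(N) = 2*2 = 4)
V = 1/85 (V = 1/(17 + 68) = 1/85 ≈ 0.011765)
V*u(76) = (1/85)*4 = 4/85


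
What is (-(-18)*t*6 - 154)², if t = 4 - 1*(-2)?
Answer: 244036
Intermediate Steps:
t = 6 (t = 4 + 2 = 6)
(-(-18)*t*6 - 154)² = (-(-18)*6*6 - 154)² = (-(-18)*36 - 154)² = (-1*(-648) - 154)² = (648 - 154)² = 494² = 244036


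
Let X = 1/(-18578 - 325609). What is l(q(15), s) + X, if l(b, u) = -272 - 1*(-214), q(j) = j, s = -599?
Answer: -19962847/344187 ≈ -58.000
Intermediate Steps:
l(b, u) = -58 (l(b, u) = -272 + 214 = -58)
X = -1/344187 (X = 1/(-344187) = -1/344187 ≈ -2.9054e-6)
l(q(15), s) + X = -58 - 1/344187 = -19962847/344187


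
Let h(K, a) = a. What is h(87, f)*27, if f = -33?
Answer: -891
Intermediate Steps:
h(87, f)*27 = -33*27 = -891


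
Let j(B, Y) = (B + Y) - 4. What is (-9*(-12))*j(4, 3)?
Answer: 324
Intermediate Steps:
j(B, Y) = -4 + B + Y
(-9*(-12))*j(4, 3) = (-9*(-12))*(-4 + 4 + 3) = 108*3 = 324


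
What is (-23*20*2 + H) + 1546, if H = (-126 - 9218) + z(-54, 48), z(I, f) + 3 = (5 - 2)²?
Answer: -8712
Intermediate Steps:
z(I, f) = 6 (z(I, f) = -3 + (5 - 2)² = -3 + 3² = -3 + 9 = 6)
H = -9338 (H = (-126 - 9218) + 6 = -9344 + 6 = -9338)
(-23*20*2 + H) + 1546 = (-23*20*2 - 9338) + 1546 = (-460*2 - 9338) + 1546 = (-920 - 9338) + 1546 = -10258 + 1546 = -8712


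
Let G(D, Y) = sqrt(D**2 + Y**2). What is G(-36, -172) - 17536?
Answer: -17536 + 4*sqrt(1930) ≈ -17360.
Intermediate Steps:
G(-36, -172) - 17536 = sqrt((-36)**2 + (-172)**2) - 17536 = sqrt(1296 + 29584) - 17536 = sqrt(30880) - 17536 = 4*sqrt(1930) - 17536 = -17536 + 4*sqrt(1930)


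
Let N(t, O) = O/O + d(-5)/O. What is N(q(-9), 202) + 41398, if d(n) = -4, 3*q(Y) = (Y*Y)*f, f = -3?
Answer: 4181297/101 ≈ 41399.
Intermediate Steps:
q(Y) = -Y² (q(Y) = ((Y*Y)*(-3))/3 = (Y²*(-3))/3 = (-3*Y²)/3 = -Y²)
N(t, O) = 1 - 4/O (N(t, O) = O/O - 4/O = 1 - 4/O)
N(q(-9), 202) + 41398 = (-4 + 202)/202 + 41398 = (1/202)*198 + 41398 = 99/101 + 41398 = 4181297/101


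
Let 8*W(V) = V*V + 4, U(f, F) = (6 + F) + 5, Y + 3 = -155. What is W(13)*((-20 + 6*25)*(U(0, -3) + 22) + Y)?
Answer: 323683/4 ≈ 80921.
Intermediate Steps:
Y = -158 (Y = -3 - 155 = -158)
U(f, F) = 11 + F
W(V) = ½ + V²/8 (W(V) = (V*V + 4)/8 = (V² + 4)/8 = (4 + V²)/8 = ½ + V²/8)
W(13)*((-20 + 6*25)*(U(0, -3) + 22) + Y) = (½ + (⅛)*13²)*((-20 + 6*25)*((11 - 3) + 22) - 158) = (½ + (⅛)*169)*((-20 + 150)*(8 + 22) - 158) = (½ + 169/8)*(130*30 - 158) = 173*(3900 - 158)/8 = (173/8)*3742 = 323683/4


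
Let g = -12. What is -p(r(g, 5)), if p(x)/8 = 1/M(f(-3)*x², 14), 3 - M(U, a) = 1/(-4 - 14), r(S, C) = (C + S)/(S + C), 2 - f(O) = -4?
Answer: -144/55 ≈ -2.6182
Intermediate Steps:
f(O) = 6 (f(O) = 2 - 1*(-4) = 2 + 4 = 6)
r(S, C) = 1 (r(S, C) = (C + S)/(C + S) = 1)
M(U, a) = 55/18 (M(U, a) = 3 - 1/(-4 - 14) = 3 - 1/(-18) = 3 - 1*(-1/18) = 3 + 1/18 = 55/18)
p(x) = 144/55 (p(x) = 8/(55/18) = 8*(18/55) = 144/55)
-p(r(g, 5)) = -1*144/55 = -144/55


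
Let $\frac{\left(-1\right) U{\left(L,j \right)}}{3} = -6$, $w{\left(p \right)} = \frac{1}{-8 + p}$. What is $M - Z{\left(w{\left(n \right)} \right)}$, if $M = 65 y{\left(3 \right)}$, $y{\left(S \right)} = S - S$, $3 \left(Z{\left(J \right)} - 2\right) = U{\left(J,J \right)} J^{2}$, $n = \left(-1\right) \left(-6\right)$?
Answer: $- \frac{7}{2} \approx -3.5$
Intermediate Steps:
$n = 6$
$U{\left(L,j \right)} = 18$ ($U{\left(L,j \right)} = \left(-3\right) \left(-6\right) = 18$)
$Z{\left(J \right)} = 2 + 6 J^{2}$ ($Z{\left(J \right)} = 2 + \frac{18 J^{2}}{3} = 2 + 6 J^{2}$)
$y{\left(S \right)} = 0$
$M = 0$ ($M = 65 \cdot 0 = 0$)
$M - Z{\left(w{\left(n \right)} \right)} = 0 - \left(2 + 6 \left(\frac{1}{-8 + 6}\right)^{2}\right) = 0 - \left(2 + 6 \left(\frac{1}{-2}\right)^{2}\right) = 0 - \left(2 + 6 \left(- \frac{1}{2}\right)^{2}\right) = 0 - \left(2 + 6 \cdot \frac{1}{4}\right) = 0 - \left(2 + \frac{3}{2}\right) = 0 - \frac{7}{2} = - \frac{7}{2}$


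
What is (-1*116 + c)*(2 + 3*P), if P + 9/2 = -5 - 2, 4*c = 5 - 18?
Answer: 31005/8 ≈ 3875.6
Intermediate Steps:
c = -13/4 (c = (5 - 18)/4 = (¼)*(-13) = -13/4 ≈ -3.2500)
P = -23/2 (P = -9/2 + (-5 - 2) = -9/2 - 7 = -23/2 ≈ -11.500)
(-1*116 + c)*(2 + 3*P) = (-1*116 - 13/4)*(2 + 3*(-23/2)) = (-116 - 13/4)*(2 - 69/2) = -477/4*(-65/2) = 31005/8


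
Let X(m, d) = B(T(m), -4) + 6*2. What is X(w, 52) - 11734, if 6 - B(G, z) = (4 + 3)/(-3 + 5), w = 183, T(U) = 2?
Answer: -23439/2 ≈ -11720.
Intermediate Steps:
B(G, z) = 5/2 (B(G, z) = 6 - (4 + 3)/(-3 + 5) = 6 - 7/2 = 5/2)
X(m, d) = 29/2 (X(m, d) = 5/2 + 6*2 = 5/2 + 12 = 29/2)
X(w, 52) - 11734 = 29/2 - 11734 = -23439/2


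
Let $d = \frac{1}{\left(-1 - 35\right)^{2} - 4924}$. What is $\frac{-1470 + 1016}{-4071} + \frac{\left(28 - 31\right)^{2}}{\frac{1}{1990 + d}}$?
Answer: $\frac{264524931553}{14769588} \approx 17910.0$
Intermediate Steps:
$d = - \frac{1}{3628}$ ($d = \frac{1}{\left(-36\right)^{2} - 4924} = \frac{1}{1296 - 4924} = \frac{1}{-3628} = - \frac{1}{3628} \approx -0.00027563$)
$\frac{-1470 + 1016}{-4071} + \frac{\left(28 - 31\right)^{2}}{\frac{1}{1990 + d}} = \frac{-1470 + 1016}{-4071} + \frac{\left(28 - 31\right)^{2}}{\frac{1}{1990 - \frac{1}{3628}}} = \left(-454\right) \left(- \frac{1}{4071}\right) + \frac{\left(-3\right)^{2}}{\frac{1}{\frac{7219719}{3628}}} = \frac{454}{4071} + \frac{9}{\frac{3628}{7219719}} = \frac{454}{4071} + 9 \cdot \frac{7219719}{3628} = \frac{454}{4071} + \frac{64977471}{3628} = \frac{264524931553}{14769588}$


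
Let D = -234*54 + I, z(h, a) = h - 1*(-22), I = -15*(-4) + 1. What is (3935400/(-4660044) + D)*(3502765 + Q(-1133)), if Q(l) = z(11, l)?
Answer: -17106494534198550/388337 ≈ -4.4051e+10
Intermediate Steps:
I = 61 (I = 60 + 1 = 61)
z(h, a) = 22 + h (z(h, a) = h + 22 = 22 + h)
Q(l) = 33 (Q(l) = 22 + 11 = 33)
D = -12575 (D = -234*54 + 61 = -12636 + 61 = -12575)
(3935400/(-4660044) + D)*(3502765 + Q(-1133)) = (3935400/(-4660044) - 12575)*(3502765 + 33) = (3935400*(-1/4660044) - 12575)*3502798 = (-327950/388337 - 12575)*3502798 = -4883665725/388337*3502798 = -17106494534198550/388337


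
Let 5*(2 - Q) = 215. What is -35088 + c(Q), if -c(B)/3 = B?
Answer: -34965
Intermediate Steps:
Q = -41 (Q = 2 - ⅕*215 = 2 - 43 = -41)
c(B) = -3*B
-35088 + c(Q) = -35088 - 3*(-41) = -35088 + 123 = -34965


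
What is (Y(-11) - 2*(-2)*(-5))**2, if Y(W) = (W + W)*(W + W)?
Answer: 215296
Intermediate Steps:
Y(W) = 4*W**2 (Y(W) = (2*W)*(2*W) = 4*W**2)
(Y(-11) - 2*(-2)*(-5))**2 = (4*(-11)**2 - 2*(-2)*(-5))**2 = (4*121 + 4*(-5))**2 = (484 - 20)**2 = 464**2 = 215296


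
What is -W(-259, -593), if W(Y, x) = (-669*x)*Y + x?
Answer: 102750296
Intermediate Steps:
W(Y, x) = x - 669*Y*x (W(Y, x) = -669*Y*x + x = x - 669*Y*x)
-W(-259, -593) = -(-593)*(1 - 669*(-259)) = -(-593)*(1 + 173271) = -(-593)*173272 = -1*(-102750296) = 102750296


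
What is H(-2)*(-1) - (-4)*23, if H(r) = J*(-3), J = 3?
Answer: 101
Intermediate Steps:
H(r) = -9 (H(r) = 3*(-3) = -9)
H(-2)*(-1) - (-4)*23 = -9*(-1) - (-4)*23 = 9 - 1*(-92) = 9 + 92 = 101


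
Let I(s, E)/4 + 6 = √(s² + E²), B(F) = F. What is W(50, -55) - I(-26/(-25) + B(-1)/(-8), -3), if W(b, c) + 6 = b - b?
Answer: 18 - √414289/50 ≈ 5.1269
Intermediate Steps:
W(b, c) = -6 (W(b, c) = -6 + (b - b) = -6 + 0 = -6)
I(s, E) = -24 + 4*√(E² + s²) (I(s, E) = -24 + 4*√(s² + E²) = -24 + 4*√(E² + s²))
W(50, -55) - I(-26/(-25) + B(-1)/(-8), -3) = -6 - (-24 + 4*√((-3)² + (-26/(-25) - 1/(-8))²)) = -6 - (-24 + 4*√(9 + (-26*(-1/25) - 1*(-⅛))²)) = -6 - (-24 + 4*√(9 + (26/25 + ⅛)²)) = -6 - (-24 + 4*√(9 + (233/200)²)) = -6 - (-24 + 4*√(9 + 54289/40000)) = -6 - (-24 + 4*√(414289/40000)) = -6 - (-24 + 4*(√414289/200)) = -6 - (-24 + √414289/50) = -6 + (24 - √414289/50) = 18 - √414289/50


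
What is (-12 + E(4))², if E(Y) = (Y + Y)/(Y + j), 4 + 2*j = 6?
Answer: 2704/25 ≈ 108.16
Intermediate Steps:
j = 1 (j = -2 + (½)*6 = -2 + 3 = 1)
E(Y) = 2*Y/(1 + Y) (E(Y) = (Y + Y)/(Y + 1) = (2*Y)/(1 + Y) = 2*Y/(1 + Y))
(-12 + E(4))² = (-12 + 2*4/(1 + 4))² = (-12 + 2*4/5)² = (-12 + 2*4*(⅕))² = (-12 + 8/5)² = (-52/5)² = 2704/25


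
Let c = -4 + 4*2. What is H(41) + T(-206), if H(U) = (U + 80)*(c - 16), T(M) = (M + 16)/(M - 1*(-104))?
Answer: -73957/51 ≈ -1450.1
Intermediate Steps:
T(M) = (16 + M)/(104 + M) (T(M) = (16 + M)/(M + 104) = (16 + M)/(104 + M))
c = 4 (c = -4 + 8 = 4)
H(U) = -960 - 12*U (H(U) = (U + 80)*(4 - 16) = (80 + U)*(-12) = -960 - 12*U)
H(41) + T(-206) = (-960 - 12*41) + (16 - 206)/(104 - 206) = (-960 - 492) - 190/(-102) = -1452 - 1/102*(-190) = -1452 + 95/51 = -73957/51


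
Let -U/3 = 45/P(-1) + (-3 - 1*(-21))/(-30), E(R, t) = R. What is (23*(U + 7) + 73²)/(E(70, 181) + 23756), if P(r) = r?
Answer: 7197/19855 ≈ 0.36248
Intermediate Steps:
U = 684/5 (U = -3*(45/(-1) + (-3 - 1*(-21))/(-30)) = -3*(45*(-1) + (-3 + 21)*(-1/30)) = -3*(-45 + 18*(-1/30)) = -3*(-45 - ⅗) = -3*(-228/5) = 684/5 ≈ 136.80)
(23*(U + 7) + 73²)/(E(70, 181) + 23756) = (23*(684/5 + 7) + 73²)/(70 + 23756) = (23*(719/5) + 5329)/23826 = (16537/5 + 5329)*(1/23826) = (43182/5)*(1/23826) = 7197/19855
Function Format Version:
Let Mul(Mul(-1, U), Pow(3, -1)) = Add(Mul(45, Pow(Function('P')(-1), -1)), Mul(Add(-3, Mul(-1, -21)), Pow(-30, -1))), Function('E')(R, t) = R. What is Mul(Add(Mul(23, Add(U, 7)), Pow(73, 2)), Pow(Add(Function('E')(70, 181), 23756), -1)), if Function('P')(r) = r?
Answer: Rational(7197, 19855) ≈ 0.36248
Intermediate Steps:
U = Rational(684, 5) (U = Mul(-3, Add(Mul(45, Pow(-1, -1)), Mul(Add(-3, Mul(-1, -21)), Pow(-30, -1)))) = Mul(-3, Add(Mul(45, -1), Mul(Add(-3, 21), Rational(-1, 30)))) = Mul(-3, Add(-45, Mul(18, Rational(-1, 30)))) = Mul(-3, Add(-45, Rational(-3, 5))) = Mul(-3, Rational(-228, 5)) = Rational(684, 5) ≈ 136.80)
Mul(Add(Mul(23, Add(U, 7)), Pow(73, 2)), Pow(Add(Function('E')(70, 181), 23756), -1)) = Mul(Add(Mul(23, Add(Rational(684, 5), 7)), Pow(73, 2)), Pow(Add(70, 23756), -1)) = Mul(Add(Mul(23, Rational(719, 5)), 5329), Pow(23826, -1)) = Mul(Add(Rational(16537, 5), 5329), Rational(1, 23826)) = Mul(Rational(43182, 5), Rational(1, 23826)) = Rational(7197, 19855)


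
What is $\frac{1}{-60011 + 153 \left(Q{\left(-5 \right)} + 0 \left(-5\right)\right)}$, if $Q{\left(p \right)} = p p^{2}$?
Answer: $- \frac{1}{79136} \approx -1.2636 \cdot 10^{-5}$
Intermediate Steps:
$Q{\left(p \right)} = p^{3}$
$\frac{1}{-60011 + 153 \left(Q{\left(-5 \right)} + 0 \left(-5\right)\right)} = \frac{1}{-60011 + 153 \left(\left(-5\right)^{3} + 0 \left(-5\right)\right)} = \frac{1}{-60011 + 153 \left(-125 + 0\right)} = \frac{1}{-60011 + 153 \left(-125\right)} = \frac{1}{-60011 - 19125} = \frac{1}{-79136} = - \frac{1}{79136}$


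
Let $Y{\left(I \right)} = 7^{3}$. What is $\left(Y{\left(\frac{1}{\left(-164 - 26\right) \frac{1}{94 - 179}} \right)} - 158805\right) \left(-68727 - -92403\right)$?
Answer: $-3751746312$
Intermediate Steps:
$Y{\left(I \right)} = 343$
$\left(Y{\left(\frac{1}{\left(-164 - 26\right) \frac{1}{94 - 179}} \right)} - 158805\right) \left(-68727 - -92403\right) = \left(343 - 158805\right) \left(-68727 - -92403\right) = - 158462 \left(-68727 + \left(-145829 + 238232\right)\right) = - 158462 \left(-68727 + 92403\right) = \left(-158462\right) 23676 = -3751746312$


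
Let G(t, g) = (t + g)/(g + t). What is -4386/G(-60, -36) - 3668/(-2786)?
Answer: -872552/199 ≈ -4384.7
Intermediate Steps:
G(t, g) = 1 (G(t, g) = (g + t)/(g + t) = 1)
-4386/G(-60, -36) - 3668/(-2786) = -4386/1 - 3668/(-2786) = -4386*1 - 3668*(-1/2786) = -4386 + 262/199 = -872552/199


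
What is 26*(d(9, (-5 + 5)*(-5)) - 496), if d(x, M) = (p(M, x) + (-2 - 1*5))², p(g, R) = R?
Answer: -12792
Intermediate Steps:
d(x, M) = (-7 + x)² (d(x, M) = (x + (-2 - 1*5))² = (x + (-2 - 5))² = (x - 7)² = (-7 + x)²)
26*(d(9, (-5 + 5)*(-5)) - 496) = 26*((-7 + 9)² - 496) = 26*(2² - 496) = 26*(4 - 496) = 26*(-492) = -12792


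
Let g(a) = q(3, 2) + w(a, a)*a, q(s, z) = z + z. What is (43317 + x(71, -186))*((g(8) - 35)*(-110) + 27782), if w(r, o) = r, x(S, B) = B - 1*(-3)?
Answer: 1041772368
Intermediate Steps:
x(S, B) = 3 + B (x(S, B) = B + 3 = 3 + B)
q(s, z) = 2*z
g(a) = 4 + a**2 (g(a) = 2*2 + a*a = 4 + a**2)
(43317 + x(71, -186))*((g(8) - 35)*(-110) + 27782) = (43317 + (3 - 186))*(((4 + 8**2) - 35)*(-110) + 27782) = (43317 - 183)*(((4 + 64) - 35)*(-110) + 27782) = 43134*((68 - 35)*(-110) + 27782) = 43134*(33*(-110) + 27782) = 43134*(-3630 + 27782) = 43134*24152 = 1041772368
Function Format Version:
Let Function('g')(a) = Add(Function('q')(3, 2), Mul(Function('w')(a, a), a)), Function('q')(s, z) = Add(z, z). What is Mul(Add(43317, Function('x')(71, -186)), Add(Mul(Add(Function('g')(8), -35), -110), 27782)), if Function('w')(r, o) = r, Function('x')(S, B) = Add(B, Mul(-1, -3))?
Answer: 1041772368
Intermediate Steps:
Function('x')(S, B) = Add(3, B) (Function('x')(S, B) = Add(B, 3) = Add(3, B))
Function('q')(s, z) = Mul(2, z)
Function('g')(a) = Add(4, Pow(a, 2)) (Function('g')(a) = Add(Mul(2, 2), Mul(a, a)) = Add(4, Pow(a, 2)))
Mul(Add(43317, Function('x')(71, -186)), Add(Mul(Add(Function('g')(8), -35), -110), 27782)) = Mul(Add(43317, Add(3, -186)), Add(Mul(Add(Add(4, Pow(8, 2)), -35), -110), 27782)) = Mul(Add(43317, -183), Add(Mul(Add(Add(4, 64), -35), -110), 27782)) = Mul(43134, Add(Mul(Add(68, -35), -110), 27782)) = Mul(43134, Add(Mul(33, -110), 27782)) = Mul(43134, Add(-3630, 27782)) = Mul(43134, 24152) = 1041772368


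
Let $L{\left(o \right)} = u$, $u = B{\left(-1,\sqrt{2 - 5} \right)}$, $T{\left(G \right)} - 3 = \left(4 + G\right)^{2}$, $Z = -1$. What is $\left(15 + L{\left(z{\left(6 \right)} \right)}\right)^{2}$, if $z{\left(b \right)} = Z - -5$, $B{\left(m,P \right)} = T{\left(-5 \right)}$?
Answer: $361$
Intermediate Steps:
$T{\left(G \right)} = 3 + \left(4 + G\right)^{2}$
$B{\left(m,P \right)} = 4$ ($B{\left(m,P \right)} = 3 + \left(4 - 5\right)^{2} = 3 + \left(-1\right)^{2} = 3 + 1 = 4$)
$z{\left(b \right)} = 4$ ($z{\left(b \right)} = -1 - -5 = -1 + 5 = 4$)
$u = 4$
$L{\left(o \right)} = 4$
$\left(15 + L{\left(z{\left(6 \right)} \right)}\right)^{2} = \left(15 + 4\right)^{2} = 19^{2} = 361$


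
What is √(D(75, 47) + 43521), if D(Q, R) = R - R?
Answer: √43521 ≈ 208.62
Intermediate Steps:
D(Q, R) = 0
√(D(75, 47) + 43521) = √(0 + 43521) = √43521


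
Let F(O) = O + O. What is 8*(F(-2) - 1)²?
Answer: 200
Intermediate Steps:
F(O) = 2*O
8*(F(-2) - 1)² = 8*(2*(-2) - 1)² = 8*(-4 - 1)² = 8*(-5)² = 8*25 = 200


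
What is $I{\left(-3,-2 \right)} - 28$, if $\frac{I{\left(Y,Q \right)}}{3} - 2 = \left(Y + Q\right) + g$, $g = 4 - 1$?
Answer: $-28$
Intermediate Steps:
$g = 3$
$I{\left(Y,Q \right)} = 15 + 3 Q + 3 Y$ ($I{\left(Y,Q \right)} = 6 + 3 \left(\left(Y + Q\right) + 3\right) = 6 + 3 \left(\left(Q + Y\right) + 3\right) = 6 + 3 \left(3 + Q + Y\right) = 6 + \left(9 + 3 Q + 3 Y\right) = 15 + 3 Q + 3 Y$)
$I{\left(-3,-2 \right)} - 28 = \left(15 + 3 \left(-2\right) + 3 \left(-3\right)\right) - 28 = \left(15 - 6 - 9\right) - 28 = 0 - 28 = -28$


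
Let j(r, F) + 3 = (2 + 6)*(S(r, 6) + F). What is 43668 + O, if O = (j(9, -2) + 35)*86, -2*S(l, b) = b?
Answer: 42980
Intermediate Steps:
S(l, b) = -b/2
j(r, F) = -27 + 8*F (j(r, F) = -3 + (2 + 6)*(-½*6 + F) = -3 + 8*(-3 + F) = -3 + (-24 + 8*F) = -27 + 8*F)
O = -688 (O = ((-27 + 8*(-2)) + 35)*86 = ((-27 - 16) + 35)*86 = (-43 + 35)*86 = -8*86 = -688)
43668 + O = 43668 - 688 = 42980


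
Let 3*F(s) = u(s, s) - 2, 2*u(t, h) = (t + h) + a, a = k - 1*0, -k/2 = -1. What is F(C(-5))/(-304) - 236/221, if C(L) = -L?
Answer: -54029/50388 ≈ -1.0723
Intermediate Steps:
k = 2 (k = -2*(-1) = 2)
a = 2 (a = 2 - 1*0 = 2 + 0 = 2)
u(t, h) = 1 + h/2 + t/2 (u(t, h) = ((t + h) + 2)/2 = ((h + t) + 2)/2 = (2 + h + t)/2 = 1 + h/2 + t/2)
F(s) = -⅓ + s/3 (F(s) = ((1 + s/2 + s/2) - 2)/3 = ((1 + s) - 2)/3 = (-1 + s)/3 = -⅓ + s/3)
F(C(-5))/(-304) - 236/221 = (-⅓ + (-1*(-5))/3)/(-304) - 236/221 = (-⅓ + (⅓)*5)*(-1/304) - 236*1/221 = (-⅓ + 5/3)*(-1/304) - 236/221 = (4/3)*(-1/304) - 236/221 = -1/228 - 236/221 = -54029/50388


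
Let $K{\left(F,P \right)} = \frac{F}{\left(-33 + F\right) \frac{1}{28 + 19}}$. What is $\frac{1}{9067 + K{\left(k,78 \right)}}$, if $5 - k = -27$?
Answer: $\frac{1}{7563} \approx 0.00013222$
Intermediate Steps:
$k = 32$ ($k = 5 - -27 = 5 + 27 = 32$)
$K{\left(F,P \right)} = \frac{F}{- \frac{33}{47} + \frac{F}{47}}$ ($K{\left(F,P \right)} = \frac{F}{\left(-33 + F\right) \frac{1}{47}} = \frac{F}{- \frac{33}{47} + \frac{F}{47}}$)
$\frac{1}{9067 + K{\left(k,78 \right)}} = \frac{1}{9067 + 47 \cdot 32 \frac{1}{-33 + 32}} = \frac{1}{9067 + 47 \cdot 32 \frac{1}{-1}} = \frac{1}{9067 + 47 \cdot 32 \left(-1\right)} = \frac{1}{9067 - 1504} = \frac{1}{7563}$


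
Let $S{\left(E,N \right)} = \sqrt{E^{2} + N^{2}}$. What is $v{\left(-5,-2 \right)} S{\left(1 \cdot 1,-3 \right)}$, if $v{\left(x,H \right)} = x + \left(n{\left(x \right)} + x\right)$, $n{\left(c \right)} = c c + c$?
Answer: $10 \sqrt{10} \approx 31.623$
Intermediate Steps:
$n{\left(c \right)} = c + c^{2}$ ($n{\left(c \right)} = c^{2} + c = c + c^{2}$)
$v{\left(x,H \right)} = 2 x + x \left(1 + x\right)$ ($v{\left(x,H \right)} = x + \left(x \left(1 + x\right) + x\right) = x + \left(x + x \left(1 + x\right)\right) = 2 x + x \left(1 + x\right)$)
$v{\left(-5,-2 \right)} S{\left(1 \cdot 1,-3 \right)} = - 5 \left(3 - 5\right) \sqrt{\left(1 \cdot 1\right)^{2} + \left(-3\right)^{2}} = \left(-5\right) \left(-2\right) \sqrt{1^{2} + 9} = 10 \sqrt{1 + 9} = 10 \sqrt{10}$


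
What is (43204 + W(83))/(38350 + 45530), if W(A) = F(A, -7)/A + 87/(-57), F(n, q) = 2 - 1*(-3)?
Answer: 1892511/3674410 ≈ 0.51505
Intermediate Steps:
F(n, q) = 5 (F(n, q) = 2 + 3 = 5)
W(A) = -29/19 + 5/A (W(A) = 5/A + 87/(-57) = 5/A + 87*(-1/57) = 5/A - 29/19 = -29/19 + 5/A)
(43204 + W(83))/(38350 + 45530) = (43204 + (-29/19 + 5/83))/(38350 + 45530) = (43204 + (-29/19 + 5*(1/83)))/83880 = (43204 + (-29/19 + 5/83))*(1/83880) = (43204 - 2312/1577)*(1/83880) = (68130396/1577)*(1/83880) = 1892511/3674410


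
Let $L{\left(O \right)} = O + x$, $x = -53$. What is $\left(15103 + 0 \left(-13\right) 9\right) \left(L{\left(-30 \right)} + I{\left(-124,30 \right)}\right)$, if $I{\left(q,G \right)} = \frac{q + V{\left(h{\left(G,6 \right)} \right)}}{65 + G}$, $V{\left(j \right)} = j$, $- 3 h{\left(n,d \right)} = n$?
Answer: $- \frac{121110957}{95} \approx -1.2749 \cdot 10^{6}$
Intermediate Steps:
$h{\left(n,d \right)} = - \frac{n}{3}$
$L{\left(O \right)} = -53 + O$ ($L{\left(O \right)} = O - 53 = -53 + O$)
$I{\left(q,G \right)} = \frac{q - \frac{G}{3}}{65 + G}$
$\left(15103 + 0 \left(-13\right) 9\right) \left(L{\left(-30 \right)} + I{\left(-124,30 \right)}\right) = \left(15103 + 0 \left(-13\right) 9\right) \left(\left(-53 - 30\right) + \frac{-124 - 10}{65 + 30}\right) = \left(15103 + 0 \cdot 9\right) \left(-83 + \frac{-124 - 10}{95}\right) = \left(15103 + 0\right) \left(-83 + \frac{1}{95} \left(-134\right)\right) = 15103 \left(-83 - \frac{134}{95}\right) = 15103 \left(- \frac{8019}{95}\right) = - \frac{121110957}{95}$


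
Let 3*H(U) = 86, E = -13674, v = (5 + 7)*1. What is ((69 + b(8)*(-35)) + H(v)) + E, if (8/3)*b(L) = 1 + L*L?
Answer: -346307/24 ≈ -14429.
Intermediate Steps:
b(L) = 3/8 + 3*L²/8 (b(L) = 3*(1 + L*L)/8 = 3*(1 + L²)/8 = 3/8 + 3*L²/8)
v = 12 (v = 12*1 = 12)
H(U) = 86/3 (H(U) = (⅓)*86 = 86/3)
((69 + b(8)*(-35)) + H(v)) + E = ((69 + (3/8 + (3/8)*8²)*(-35)) + 86/3) - 13674 = ((69 + (3/8 + (3/8)*64)*(-35)) + 86/3) - 13674 = ((69 + (3/8 + 24)*(-35)) + 86/3) - 13674 = ((69 + (195/8)*(-35)) + 86/3) - 13674 = ((69 - 6825/8) + 86/3) - 13674 = (-6273/8 + 86/3) - 13674 = -18131/24 - 13674 = -346307/24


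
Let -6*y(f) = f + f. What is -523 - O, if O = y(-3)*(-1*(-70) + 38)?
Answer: -631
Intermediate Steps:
y(f) = -f/3 (y(f) = -(f + f)/6 = -f/3)
O = 108 (O = (-1/3*(-3))*(-1*(-70) + 38) = 1*(70 + 38) = 1*108 = 108)
-523 - O = -523 - 1*108 = -523 - 108 = -631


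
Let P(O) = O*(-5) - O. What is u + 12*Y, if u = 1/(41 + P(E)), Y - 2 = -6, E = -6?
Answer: -3695/77 ≈ -47.987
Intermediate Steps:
Y = -4 (Y = 2 - 6 = -4)
P(O) = -6*O (P(O) = -5*O - O = -6*O)
u = 1/77 (u = 1/(41 - 6*(-6)) = 1/(41 + 36) = 1/77 ≈ 0.012987)
u + 12*Y = 1/77 + 12*(-4) = 1/77 - 48 = -3695/77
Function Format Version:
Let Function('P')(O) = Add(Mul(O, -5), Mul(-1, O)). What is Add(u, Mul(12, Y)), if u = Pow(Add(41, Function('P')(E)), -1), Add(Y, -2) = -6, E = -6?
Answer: Rational(-3695, 77) ≈ -47.987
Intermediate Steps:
Y = -4 (Y = Add(2, -6) = -4)
Function('P')(O) = Mul(-6, O) (Function('P')(O) = Add(Mul(-5, O), Mul(-1, O)) = Mul(-6, O))
u = Rational(1, 77) (u = Pow(Add(41, Mul(-6, -6)), -1) = Pow(Add(41, 36), -1) = Pow(77, -1) = Rational(1, 77) ≈ 0.012987)
Add(u, Mul(12, Y)) = Add(Rational(1, 77), Mul(12, -4)) = Add(Rational(1, 77), -48) = Rational(-3695, 77)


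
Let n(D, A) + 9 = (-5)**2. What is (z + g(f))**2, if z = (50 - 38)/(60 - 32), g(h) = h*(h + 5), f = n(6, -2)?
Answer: 5546025/49 ≈ 1.1318e+5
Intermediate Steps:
n(D, A) = 16 (n(D, A) = -9 + (-5)**2 = -9 + 25 = 16)
f = 16
g(h) = h*(5 + h)
z = 3/7 (z = 12/28 = 12*(1/28) = 3/7 ≈ 0.42857)
(z + g(f))**2 = (3/7 + 16*(5 + 16))**2 = (3/7 + 16*21)**2 = (3/7 + 336)**2 = (2355/7)**2 = 5546025/49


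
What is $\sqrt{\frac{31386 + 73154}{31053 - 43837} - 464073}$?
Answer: $\frac{i \sqrt{1185079550957}}{1598} \approx 681.24 i$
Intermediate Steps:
$\sqrt{\frac{31386 + 73154}{31053 - 43837} - 464073} = \sqrt{\frac{104540}{-12784} - 464073} = \sqrt{104540 \left(- \frac{1}{12784}\right) - 464073} = \sqrt{- \frac{26135}{3196} - 464073} = \sqrt{- \frac{1483203443}{3196}} = \frac{i \sqrt{1185079550957}}{1598}$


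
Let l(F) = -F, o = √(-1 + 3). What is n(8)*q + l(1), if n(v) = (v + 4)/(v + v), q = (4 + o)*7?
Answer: 20 + 21*√2/4 ≈ 27.425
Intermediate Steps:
o = √2 ≈ 1.4142
q = 28 + 7*√2 (q = (4 + √2)*7 = 28 + 7*√2 ≈ 37.899)
n(v) = (4 + v)/(2*v) (n(v) = (4 + v)/((2*v)) = (4 + v)*(1/(2*v)) = (4 + v)/(2*v))
n(8)*q + l(1) = ((½)*(4 + 8)/8)*(28 + 7*√2) - 1*1 = ((½)*(⅛)*12)*(28 + 7*√2) - 1 = 3*(28 + 7*√2)/4 - 1 = (21 + 21*√2/4) - 1 = 20 + 21*√2/4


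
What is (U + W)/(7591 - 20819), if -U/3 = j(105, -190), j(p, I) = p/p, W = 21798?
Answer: -21795/13228 ≈ -1.6476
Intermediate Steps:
j(p, I) = 1
U = -3 (U = -3*1 = -3)
(U + W)/(7591 - 20819) = (-3 + 21798)/(7591 - 20819) = 21795/(-13228) = 21795*(-1/13228) = -21795/13228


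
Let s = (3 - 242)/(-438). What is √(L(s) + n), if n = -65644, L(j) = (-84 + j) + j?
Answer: I*√3152328267/219 ≈ 256.37*I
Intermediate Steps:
s = 239/438 (s = -239*(-1/438) = 239/438 ≈ 0.54566)
L(j) = -84 + 2*j
√(L(s) + n) = √((-84 + 2*(239/438)) - 65644) = √((-84 + 239/219) - 65644) = √(-18157/219 - 65644) = √(-14394193/219) = I*√3152328267/219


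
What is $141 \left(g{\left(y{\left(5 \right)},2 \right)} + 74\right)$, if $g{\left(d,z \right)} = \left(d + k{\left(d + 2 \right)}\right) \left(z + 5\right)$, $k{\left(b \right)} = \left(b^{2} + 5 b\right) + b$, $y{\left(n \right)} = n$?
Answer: $105186$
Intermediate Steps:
$k{\left(b \right)} = b^{2} + 6 b$
$g{\left(d,z \right)} = \left(5 + z\right) \left(d + \left(2 + d\right) \left(8 + d\right)\right)$ ($g{\left(d,z \right)} = \left(d + \left(d + 2\right) \left(6 + \left(d + 2\right)\right)\right) \left(z + 5\right) = \left(d + \left(2 + d\right) \left(6 + \left(2 + d\right)\right)\right) \left(5 + z\right) = \left(d + \left(2 + d\right) \left(8 + d\right)\right) \left(5 + z\right) = \left(5 + z\right) \left(d + \left(2 + d\right) \left(8 + d\right)\right)$)
$141 \left(g{\left(y{\left(5 \right)},2 \right)} + 74\right) = 141 \left(\left(5 \cdot 5 + 5 \cdot 2 + 5 \left(2 + 5\right) \left(8 + 5\right) + 2 \left(2 + 5\right) \left(8 + 5\right)\right) + 74\right) = 141 \left(\left(25 + 10 + 5 \cdot 7 \cdot 13 + 2 \cdot 7 \cdot 13\right) + 74\right) = 141 \left(\left(25 + 10 + 455 + 182\right) + 74\right) = 141 \left(672 + 74\right) = 141 \cdot 746 = 105186$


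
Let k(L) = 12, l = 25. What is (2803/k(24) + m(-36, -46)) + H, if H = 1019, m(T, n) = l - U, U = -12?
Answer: 15475/12 ≈ 1289.6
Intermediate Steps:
m(T, n) = 37 (m(T, n) = 25 - 1*(-12) = 25 + 12 = 37)
(2803/k(24) + m(-36, -46)) + H = (2803/12 + 37) + 1019 = 3247/12 + 1019 = 15475/12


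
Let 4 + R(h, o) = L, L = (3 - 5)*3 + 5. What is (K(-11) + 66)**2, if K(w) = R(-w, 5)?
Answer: 3721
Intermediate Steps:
L = -1 (L = -2*3 + 5 = -6 + 5 = -1)
R(h, o) = -5 (R(h, o) = -4 - 1 = -5)
K(w) = -5
(K(-11) + 66)**2 = (-5 + 66)**2 = 61**2 = 3721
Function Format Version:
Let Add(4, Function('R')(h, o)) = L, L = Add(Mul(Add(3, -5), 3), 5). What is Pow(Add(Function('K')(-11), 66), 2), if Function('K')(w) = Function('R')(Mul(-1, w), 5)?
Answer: 3721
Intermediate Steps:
L = -1 (L = Add(Mul(-2, 3), 5) = Add(-6, 5) = -1)
Function('R')(h, o) = -5 (Function('R')(h, o) = Add(-4, -1) = -5)
Function('K')(w) = -5
Pow(Add(Function('K')(-11), 66), 2) = Pow(Add(-5, 66), 2) = Pow(61, 2) = 3721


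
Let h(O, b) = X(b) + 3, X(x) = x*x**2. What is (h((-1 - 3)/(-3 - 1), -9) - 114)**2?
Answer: 705600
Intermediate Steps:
X(x) = x**3
h(O, b) = 3 + b**3 (h(O, b) = b**3 + 3 = 3 + b**3)
(h((-1 - 3)/(-3 - 1), -9) - 114)**2 = ((3 + (-9)**3) - 114)**2 = ((3 - 729) - 114)**2 = (-726 - 114)**2 = (-840)**2 = 705600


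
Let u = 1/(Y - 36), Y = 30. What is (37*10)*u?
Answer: -185/3 ≈ -61.667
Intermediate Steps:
u = -1/6 (u = 1/(30 - 36) = 1/(-6) = -1/6 ≈ -0.16667)
(37*10)*u = (37*10)*(-1/6) = 370*(-1/6) = -185/3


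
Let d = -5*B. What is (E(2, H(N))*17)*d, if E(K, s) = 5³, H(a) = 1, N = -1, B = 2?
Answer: -21250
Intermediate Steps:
d = -10 (d = -5*2 = -10)
E(K, s) = 125
(E(2, H(N))*17)*d = (125*17)*(-10) = 2125*(-10) = -21250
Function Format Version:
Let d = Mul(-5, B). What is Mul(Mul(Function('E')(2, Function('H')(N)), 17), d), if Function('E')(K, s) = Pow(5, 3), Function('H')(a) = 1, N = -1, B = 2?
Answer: -21250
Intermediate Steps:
d = -10 (d = Mul(-5, 2) = -10)
Function('E')(K, s) = 125
Mul(Mul(Function('E')(2, Function('H')(N)), 17), d) = Mul(Mul(125, 17), -10) = Mul(2125, -10) = -21250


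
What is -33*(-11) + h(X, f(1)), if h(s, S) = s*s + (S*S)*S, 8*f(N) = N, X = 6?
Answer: 204289/512 ≈ 399.00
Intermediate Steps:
f(N) = N/8
h(s, S) = S³ + s² (h(s, S) = s² + S²*S = s² + S³ = S³ + s²)
-33*(-11) + h(X, f(1)) = -33*(-11) + (((⅛)*1)³ + 6²) = 363 + ((⅛)³ + 36) = 363 + (1/512 + 36) = 363 + 18433/512 = 204289/512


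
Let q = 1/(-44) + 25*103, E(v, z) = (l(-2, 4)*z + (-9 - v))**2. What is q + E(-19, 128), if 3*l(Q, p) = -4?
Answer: 11241947/396 ≈ 28389.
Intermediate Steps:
l(Q, p) = -4/3 (l(Q, p) = (1/3)*(-4) = -4/3)
E(v, z) = (-9 - v - 4*z/3)**2 (E(v, z) = (-4*z/3 + (-9 - v))**2 = (-9 - v - 4*z/3)**2)
q = 113299/44 (q = -1/44 + 2575 = 113299/44 ≈ 2575.0)
q + E(-19, 128) = 113299/44 + (27 + 3*(-19) + 4*128)**2/9 = 113299/44 + (27 - 57 + 512)**2/9 = 113299/44 + (1/9)*482**2 = 113299/44 + (1/9)*232324 = 113299/44 + 232324/9 = 11241947/396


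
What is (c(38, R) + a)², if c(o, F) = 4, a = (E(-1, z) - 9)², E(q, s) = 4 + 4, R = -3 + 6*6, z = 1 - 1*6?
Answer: 25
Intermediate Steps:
z = -5 (z = 1 - 6 = -5)
R = 33 (R = -3 + 36 = 33)
E(q, s) = 8
a = 1 (a = (8 - 9)² = (-1)² = 1)
(c(38, R) + a)² = (4 + 1)² = 5² = 25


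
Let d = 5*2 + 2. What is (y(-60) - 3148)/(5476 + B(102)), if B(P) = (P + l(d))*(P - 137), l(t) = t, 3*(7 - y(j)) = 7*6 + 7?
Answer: -4736/2229 ≈ -2.1247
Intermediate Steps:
d = 12 (d = 10 + 2 = 12)
y(j) = -28/3 (y(j) = 7 - (7*6 + 7)/3 = 7 - (42 + 7)/3 = 7 - 1/3*49 = 7 - 49/3 = -28/3)
B(P) = (-137 + P)*(12 + P) (B(P) = (P + 12)*(P - 137) = (12 + P)*(-137 + P) = (-137 + P)*(12 + P))
(y(-60) - 3148)/(5476 + B(102)) = (-28/3 - 3148)/(5476 + (-1644 + 102**2 - 125*102)) = -9472/(3*(5476 + (-1644 + 10404 - 12750))) = -9472/(3*(5476 - 3990)) = -9472/3/1486 = -9472/3*1/1486 = -4736/2229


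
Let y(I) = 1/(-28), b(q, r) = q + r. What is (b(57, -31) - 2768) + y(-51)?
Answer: -76777/28 ≈ -2742.0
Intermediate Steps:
y(I) = -1/28
(b(57, -31) - 2768) + y(-51) = ((57 - 31) - 2768) - 1/28 = (26 - 2768) - 1/28 = -2742 - 1/28 = -76777/28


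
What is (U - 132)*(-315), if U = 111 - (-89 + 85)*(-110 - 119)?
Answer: 295155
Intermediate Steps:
U = -805 (U = 111 - (-4)*(-229) = 111 - 1*916 = 111 - 916 = -805)
(U - 132)*(-315) = (-805 - 132)*(-315) = -937*(-315) = 295155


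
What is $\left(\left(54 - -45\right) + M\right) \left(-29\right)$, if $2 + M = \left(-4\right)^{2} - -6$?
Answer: $-3451$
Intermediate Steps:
$M = 20$ ($M = -2 - \left(-6 - \left(-4\right)^{2}\right) = -2 + \left(16 + 6\right) = -2 + 22 = 20$)
$\left(\left(54 - -45\right) + M\right) \left(-29\right) = \left(\left(54 - -45\right) + 20\right) \left(-29\right) = \left(\left(54 + 45\right) + 20\right) \left(-29\right) = \left(99 + 20\right) \left(-29\right) = 119 \left(-29\right) = -3451$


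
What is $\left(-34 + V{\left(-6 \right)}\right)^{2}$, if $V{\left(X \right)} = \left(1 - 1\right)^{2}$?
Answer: $1156$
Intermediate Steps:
$V{\left(X \right)} = 0$ ($V{\left(X \right)} = 0^{2} = 0$)
$\left(-34 + V{\left(-6 \right)}\right)^{2} = \left(-34 + 0\right)^{2} = \left(-34\right)^{2} = 1156$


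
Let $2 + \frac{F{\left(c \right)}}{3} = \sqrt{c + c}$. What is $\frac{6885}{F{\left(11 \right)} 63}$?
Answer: $\frac{85}{21} + \frac{85 \sqrt{22}}{42} \approx 13.54$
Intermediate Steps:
$F{\left(c \right)} = -6 + 3 \sqrt{2} \sqrt{c}$ ($F{\left(c \right)} = -6 + 3 \sqrt{c + c} = -6 + 3 \sqrt{2 c} = -6 + 3 \sqrt{2} \sqrt{c}$)
$\frac{6885}{F{\left(11 \right)} 63} = \frac{6885}{\left(-6 + 3 \sqrt{2} \sqrt{11}\right) 63} = \frac{6885}{\left(-6 + 3 \sqrt{22}\right) 63} = \frac{6885}{-378 + 189 \sqrt{22}}$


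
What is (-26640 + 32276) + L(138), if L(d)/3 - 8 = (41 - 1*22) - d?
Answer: 5303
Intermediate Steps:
L(d) = 81 - 3*d (L(d) = 24 + 3*((41 - 1*22) - d) = 24 + 3*((41 - 22) - d) = 24 + 3*(19 - d) = 24 + (57 - 3*d) = 81 - 3*d)
(-26640 + 32276) + L(138) = (-26640 + 32276) + (81 - 3*138) = 5636 + (81 - 414) = 5636 - 333 = 5303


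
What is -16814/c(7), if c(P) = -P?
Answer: 2402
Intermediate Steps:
-16814/c(7) = -16814/((-1*7)) = -16814/(-7) = -16814*(-1)/7 = -1201*(-2) = 2402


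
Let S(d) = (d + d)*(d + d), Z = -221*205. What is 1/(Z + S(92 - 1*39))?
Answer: -1/34069 ≈ -2.9352e-5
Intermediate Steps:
Z = -45305
S(d) = 4*d² (S(d) = (2*d)*(2*d) = 4*d²)
1/(Z + S(92 - 1*39)) = 1/(-45305 + 4*(92 - 1*39)²) = 1/(-45305 + 4*(92 - 39)²) = 1/(-45305 + 4*53²) = 1/(-45305 + 4*2809) = 1/(-45305 + 11236) = 1/(-34069) = -1/34069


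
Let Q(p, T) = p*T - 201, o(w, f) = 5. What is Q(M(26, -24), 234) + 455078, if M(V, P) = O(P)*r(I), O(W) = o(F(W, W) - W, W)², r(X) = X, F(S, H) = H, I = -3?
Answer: 437327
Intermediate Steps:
O(W) = 25 (O(W) = 5² = 25)
M(V, P) = -75 (M(V, P) = 25*(-3) = -75)
Q(p, T) = -201 + T*p (Q(p, T) = T*p - 201 = -201 + T*p)
Q(M(26, -24), 234) + 455078 = (-201 + 234*(-75)) + 455078 = (-201 - 17550) + 455078 = -17751 + 455078 = 437327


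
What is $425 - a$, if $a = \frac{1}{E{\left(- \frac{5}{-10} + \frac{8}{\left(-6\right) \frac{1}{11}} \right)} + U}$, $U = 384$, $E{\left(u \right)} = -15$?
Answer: $\frac{156824}{369} \approx 425.0$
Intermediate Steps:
$a = \frac{1}{369}$ ($a = \frac{1}{-15 + 384} = \frac{1}{369} \approx 0.00271$)
$425 - a = 425 - \frac{1}{369} = \frac{156824}{369}$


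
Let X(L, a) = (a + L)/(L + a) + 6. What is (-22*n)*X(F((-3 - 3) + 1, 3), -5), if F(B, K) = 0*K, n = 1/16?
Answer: -77/8 ≈ -9.6250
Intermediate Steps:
n = 1/16 ≈ 0.062500
F(B, K) = 0
X(L, a) = 7 (X(L, a) = (L + a)/(L + a) + 6 = 1 + 6 = 7)
(-22*n)*X(F((-3 - 3) + 1, 3), -5) = -22*1/16*7 = -11/8*7 = -77/8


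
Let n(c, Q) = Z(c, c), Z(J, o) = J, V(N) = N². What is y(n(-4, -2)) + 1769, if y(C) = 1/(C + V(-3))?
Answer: 8846/5 ≈ 1769.2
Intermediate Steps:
n(c, Q) = c
y(C) = 1/(9 + C) (y(C) = 1/(C + (-3)²) = 1/(C + 9) = 1/(9 + C))
y(n(-4, -2)) + 1769 = 1/(9 - 4) + 1769 = 1/5 + 1769 = ⅕ + 1769 = 8846/5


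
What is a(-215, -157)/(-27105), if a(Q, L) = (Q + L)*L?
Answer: -19468/9035 ≈ -2.1547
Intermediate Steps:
a(Q, L) = L*(L + Q) (a(Q, L) = (L + Q)*L = L*(L + Q))
a(-215, -157)/(-27105) = -157*(-157 - 215)/(-27105) = -157*(-372)*(-1/27105) = 58404*(-1/27105) = -19468/9035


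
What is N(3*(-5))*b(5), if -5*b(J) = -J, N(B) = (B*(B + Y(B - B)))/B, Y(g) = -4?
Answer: -19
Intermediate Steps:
N(B) = -4 + B (N(B) = (B*(B - 4))/B = (B*(-4 + B))/B = -4 + B)
b(J) = J/5 (b(J) = -(-1)*J/5 = J/5)
N(3*(-5))*b(5) = (-4 + 3*(-5))*((⅕)*5) = (-4 - 15)*1 = -19*1 = -19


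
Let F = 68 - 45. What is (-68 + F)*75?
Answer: -3375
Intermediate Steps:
F = 23
(-68 + F)*75 = (-68 + 23)*75 = -45*75 = -3375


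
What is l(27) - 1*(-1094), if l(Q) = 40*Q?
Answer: 2174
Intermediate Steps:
l(27) - 1*(-1094) = 40*27 - 1*(-1094) = 1080 + 1094 = 2174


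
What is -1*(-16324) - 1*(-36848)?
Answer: 53172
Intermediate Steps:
-1*(-16324) - 1*(-36848) = 16324 + 36848 = 53172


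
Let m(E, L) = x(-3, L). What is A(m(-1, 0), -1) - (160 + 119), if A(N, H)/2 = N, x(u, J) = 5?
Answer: -269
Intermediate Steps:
m(E, L) = 5
A(N, H) = 2*N
A(m(-1, 0), -1) - (160 + 119) = 2*5 - (160 + 119) = 10 - 1*279 = 10 - 279 = -269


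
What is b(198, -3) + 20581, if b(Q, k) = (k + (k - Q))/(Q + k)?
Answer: 1337697/65 ≈ 20580.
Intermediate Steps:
b(Q, k) = (-Q + 2*k)/(Q + k)
b(198, -3) + 20581 = (-1*198 + 2*(-3))/(198 - 3) + 20581 = (-198 - 6)/195 + 20581 = (1/195)*(-204) + 20581 = -68/65 + 20581 = 1337697/65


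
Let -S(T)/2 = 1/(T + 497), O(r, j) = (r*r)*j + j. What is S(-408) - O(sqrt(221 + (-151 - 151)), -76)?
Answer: -541122/89 ≈ -6080.0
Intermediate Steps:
O(r, j) = j + j*r**2 (O(r, j) = r**2*j + j = j*r**2 + j = j + j*r**2)
S(T) = -2/(497 + T) (S(T) = -2/(T + 497) = -2/(497 + T))
S(-408) - O(sqrt(221 + (-151 - 151)), -76) = -2/(497 - 408) - (-76)*(1 + (sqrt(221 + (-151 - 151)))**2) = -2/89 - (-76)*(1 + (sqrt(221 - 302))**2) = -2*1/89 - (-76)*(1 + (sqrt(-81))**2) = -2/89 - (-76)*(1 + (9*I)**2) = -2/89 - (-76)*(1 - 81) = -2/89 - (-76)*(-80) = -2/89 - 1*6080 = -2/89 - 6080 = -541122/89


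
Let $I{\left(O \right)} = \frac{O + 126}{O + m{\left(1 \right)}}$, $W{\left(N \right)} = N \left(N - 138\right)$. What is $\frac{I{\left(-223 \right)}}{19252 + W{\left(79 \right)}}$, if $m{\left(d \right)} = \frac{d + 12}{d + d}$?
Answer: $\frac{194}{6317903} \approx 3.0706 \cdot 10^{-5}$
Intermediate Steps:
$m{\left(d \right)} = \frac{12 + d}{2 d}$
$W{\left(N \right)} = N \left(-138 + N\right)$
$I{\left(O \right)} = \frac{126 + O}{\frac{13}{2} + O}$ ($I{\left(O \right)} = \frac{O + 126}{O + \frac{12 + 1}{2 \cdot 1}} = \frac{126 + O}{O + \frac{1}{2} \cdot 1 \cdot 13} = \frac{126 + O}{O + \frac{13}{2}} = \frac{126 + O}{\frac{13}{2} + O}$)
$\frac{I{\left(-223 \right)}}{19252 + W{\left(79 \right)}} = \frac{2 \frac{1}{13 + 2 \left(-223\right)} \left(126 - 223\right)}{19252 + 79 \left(-138 + 79\right)} = \frac{2 \frac{1}{13 - 446} \left(-97\right)}{19252 + 79 \left(-59\right)} = \frac{2 \frac{1}{-433} \left(-97\right)}{19252 - 4661} = \frac{2 \left(- \frac{1}{433}\right) \left(-97\right)}{14591} = \frac{194}{433} \cdot \frac{1}{14591} = \frac{194}{6317903}$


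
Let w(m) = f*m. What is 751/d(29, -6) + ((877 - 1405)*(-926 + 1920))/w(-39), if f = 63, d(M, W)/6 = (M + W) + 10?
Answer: 186529/858 ≈ 217.40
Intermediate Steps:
d(M, W) = 60 + 6*M + 6*W (d(M, W) = 6*((M + W) + 10) = 6*(10 + M + W) = 60 + 6*M + 6*W)
w(m) = 63*m
751/d(29, -6) + ((877 - 1405)*(-926 + 1920))/w(-39) = 751/(60 + 6*29 + 6*(-6)) + ((877 - 1405)*(-926 + 1920))/((63*(-39))) = 751/(60 + 174 - 36) - 528*994/(-2457) = 751/198 - 524832*(-1/2457) = 751*(1/198) + 24992/117 = 751/198 + 24992/117 = 186529/858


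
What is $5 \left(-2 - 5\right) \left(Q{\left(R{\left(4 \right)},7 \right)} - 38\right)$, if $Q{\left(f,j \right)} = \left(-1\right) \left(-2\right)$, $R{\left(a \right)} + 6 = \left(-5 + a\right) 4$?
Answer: $1260$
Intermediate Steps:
$R{\left(a \right)} = -26 + 4 a$ ($R{\left(a \right)} = -6 + \left(-5 + a\right) 4 = -6 + \left(-20 + 4 a\right) = -26 + 4 a$)
$Q{\left(f,j \right)} = 2$
$5 \left(-2 - 5\right) \left(Q{\left(R{\left(4 \right)},7 \right)} - 38\right) = 5 \left(-2 - 5\right) \left(2 - 38\right) = 5 \left(-7\right) \left(-36\right) = \left(-35\right) \left(-36\right) = 1260$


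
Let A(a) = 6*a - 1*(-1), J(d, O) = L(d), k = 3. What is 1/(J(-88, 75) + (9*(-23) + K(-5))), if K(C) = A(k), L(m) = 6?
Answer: -1/182 ≈ -0.0054945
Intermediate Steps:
J(d, O) = 6
A(a) = 1 + 6*a (A(a) = 6*a + 1 = 1 + 6*a)
K(C) = 19 (K(C) = 1 + 6*3 = 1 + 18 = 19)
1/(J(-88, 75) + (9*(-23) + K(-5))) = 1/(6 + (9*(-23) + 19)) = 1/(6 + (-207 + 19)) = 1/(6 - 188) = 1/(-182) = -1/182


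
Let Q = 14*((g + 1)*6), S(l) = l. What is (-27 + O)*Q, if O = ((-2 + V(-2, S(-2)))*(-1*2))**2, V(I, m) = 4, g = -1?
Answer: 0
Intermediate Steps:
Q = 0 (Q = 14*((-1 + 1)*6) = 14*(0*6) = 14*0 = 0)
O = 16 (O = ((-2 + 4)*(-1*2))**2 = (2*(-2))**2 = (-4)**2 = 16)
(-27 + O)*Q = (-27 + 16)*0 = -11*0 = 0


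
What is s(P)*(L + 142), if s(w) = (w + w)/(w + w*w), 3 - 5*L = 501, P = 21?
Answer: 212/55 ≈ 3.8545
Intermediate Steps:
L = -498/5 (L = 3/5 - 1/5*501 = 3/5 - 501/5 = -498/5 ≈ -99.600)
s(w) = 2*w/(w + w**2) (s(w) = (2*w)/(w + w**2) = 2*w/(w + w**2))
s(P)*(L + 142) = (2/(1 + 21))*(-498/5 + 142) = (2/22)*(212/5) = (2*(1/22))*(212/5) = (1/11)*(212/5) = 212/55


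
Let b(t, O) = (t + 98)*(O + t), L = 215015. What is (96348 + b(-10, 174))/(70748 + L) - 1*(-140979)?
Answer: 40286692757/285763 ≈ 1.4098e+5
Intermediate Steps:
b(t, O) = (98 + t)*(O + t)
(96348 + b(-10, 174))/(70748 + L) - 1*(-140979) = (96348 + ((-10)² + 98*174 + 98*(-10) + 174*(-10)))/(70748 + 215015) - 1*(-140979) = (96348 + (100 + 17052 - 980 - 1740))/285763 + 140979 = (96348 + 14432)*(1/285763) + 140979 = 110780*(1/285763) + 140979 = 110780/285763 + 140979 = 40286692757/285763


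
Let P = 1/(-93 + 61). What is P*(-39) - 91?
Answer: -2873/32 ≈ -89.781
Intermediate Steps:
P = -1/32 (P = 1/(-32) = -1/32 ≈ -0.031250)
P*(-39) - 91 = -1/32*(-39) - 91 = 39/32 - 91 = -2873/32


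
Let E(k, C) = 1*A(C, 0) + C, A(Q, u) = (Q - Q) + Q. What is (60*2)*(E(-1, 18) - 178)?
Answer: -17040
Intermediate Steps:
A(Q, u) = Q (A(Q, u) = 0 + Q = Q)
E(k, C) = 2*C (E(k, C) = 1*C + C = C + C = 2*C)
(60*2)*(E(-1, 18) - 178) = (60*2)*(2*18 - 178) = 120*(36 - 178) = 120*(-142) = -17040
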